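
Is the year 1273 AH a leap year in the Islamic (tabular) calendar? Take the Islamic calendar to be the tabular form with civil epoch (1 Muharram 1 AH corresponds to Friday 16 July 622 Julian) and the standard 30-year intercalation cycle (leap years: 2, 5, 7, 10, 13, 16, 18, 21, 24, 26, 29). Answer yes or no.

Year 1273 AH is year 13 of its 30-year cycle; leap positions are 2, 5, 7, 10, 13, 16, 18, 21, 24, 26, 29, so it is a leap year (355 days).

yes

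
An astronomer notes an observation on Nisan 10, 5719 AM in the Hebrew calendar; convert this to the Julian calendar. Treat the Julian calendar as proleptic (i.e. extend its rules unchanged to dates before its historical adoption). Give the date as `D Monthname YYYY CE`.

Julian Day Number of the source date = 2436677.
Converting JDN 2436677 to the Julian calendar gives 5 April 1959 CE.

5 April 1959 CE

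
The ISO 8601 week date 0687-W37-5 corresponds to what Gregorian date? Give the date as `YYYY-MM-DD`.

0687-09-16

ISO week 1 of 687 is the week containing the first Thursday of 687.
Week 37, day 5 (Friday) lands on 0687-09-16.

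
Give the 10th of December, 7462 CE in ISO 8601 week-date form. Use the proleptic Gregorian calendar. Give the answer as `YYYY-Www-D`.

The weekday is Wednesday (ISO weekday 3).
That Wednesday belongs to ISO week 50 of ISO year 7462.

7462-W50-3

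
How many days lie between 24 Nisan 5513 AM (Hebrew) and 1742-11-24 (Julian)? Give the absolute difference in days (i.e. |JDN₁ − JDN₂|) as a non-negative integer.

First date → JDN 2361448; second date → JDN 2357651.
The interval is |2361448 − 2357651| = 3797 days.

3797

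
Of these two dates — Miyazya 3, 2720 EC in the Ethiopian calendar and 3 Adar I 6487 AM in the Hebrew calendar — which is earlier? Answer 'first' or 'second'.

The two dates have Julian Day Numbers 2717548 and 2717122 respectively.
Since 2717122 < 2717548, the second date comes first.

second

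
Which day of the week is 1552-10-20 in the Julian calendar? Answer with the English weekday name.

Thursday

In the proleptic Gregorian calendar this is 30 October 1552 (JDN 2288219).
JDN 2288219 mod 7 = 3, and JDN 0 was a Monday, so this is a Thursday.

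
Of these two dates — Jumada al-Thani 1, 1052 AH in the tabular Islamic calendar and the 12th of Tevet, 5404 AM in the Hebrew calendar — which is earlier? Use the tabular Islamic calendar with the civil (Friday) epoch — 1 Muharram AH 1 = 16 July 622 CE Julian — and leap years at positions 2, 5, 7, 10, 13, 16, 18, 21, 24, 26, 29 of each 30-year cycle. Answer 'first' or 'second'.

The two dates have Julian Day Numbers 2321027 and 2321509 respectively.
Since 2321027 < 2321509, the first date comes first.

first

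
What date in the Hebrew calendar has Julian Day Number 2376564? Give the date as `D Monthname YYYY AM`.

JDN 2376564 is 16 September 1794 in the Gregorian calendar.
In the Hebrew calendar that day is 21 Elul 5554 AM.

21 Elul 5554 AM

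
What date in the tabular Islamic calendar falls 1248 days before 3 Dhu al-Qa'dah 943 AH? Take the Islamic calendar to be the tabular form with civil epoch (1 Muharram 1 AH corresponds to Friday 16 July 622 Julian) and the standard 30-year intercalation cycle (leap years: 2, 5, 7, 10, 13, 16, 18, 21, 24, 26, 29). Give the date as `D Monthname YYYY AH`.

The starting date is JDN 2282550; 2282550 − 1248 = 2281302.
JDN 2281302 corresponds to 24 Rabi' al-Thani 940 AH.

24 Rabi' al-Thani 940 AH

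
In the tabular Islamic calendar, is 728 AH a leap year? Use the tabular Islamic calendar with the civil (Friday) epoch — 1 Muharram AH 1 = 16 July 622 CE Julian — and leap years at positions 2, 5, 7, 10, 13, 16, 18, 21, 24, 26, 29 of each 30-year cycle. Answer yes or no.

no

Year 728 AH is year 8 of its 30-year cycle; leap positions are 2, 5, 7, 10, 13, 16, 18, 21, 24, 26, 29, so it is a common year (354 days).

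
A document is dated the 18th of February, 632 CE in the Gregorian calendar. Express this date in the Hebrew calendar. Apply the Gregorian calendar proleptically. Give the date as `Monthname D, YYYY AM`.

Adar I 18, 4392 AM

Both dates share Julian Day Number 1951941; in the Hebrew calendar that is 18 Adar I 4392 AM.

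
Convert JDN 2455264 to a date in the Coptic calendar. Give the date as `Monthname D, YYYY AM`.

The Gregorian equivalent of JDN 2455264 is 8 March 2010.
In the Coptic calendar that day is Meshir 29, 1726 AM.

Meshir 29, 1726 AM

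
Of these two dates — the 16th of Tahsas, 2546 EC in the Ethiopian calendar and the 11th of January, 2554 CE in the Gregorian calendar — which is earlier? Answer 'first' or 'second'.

first

First date → JDN 2653887; second date → JDN 2653900.
JDN 2653887 < JDN 2653900, so the first date is earlier.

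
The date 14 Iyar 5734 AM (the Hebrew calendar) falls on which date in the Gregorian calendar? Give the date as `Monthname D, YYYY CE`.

Both dates share Julian Day Number 2442174; in the Gregorian calendar that is 6 May 1974 CE.

May 6, 1974 CE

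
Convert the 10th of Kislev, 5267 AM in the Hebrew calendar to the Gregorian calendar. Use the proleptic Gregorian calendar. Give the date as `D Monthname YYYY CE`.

Both dates share Julian Day Number 2271454; in the Gregorian calendar that is 6 December 1506 CE.

6 December 1506 CE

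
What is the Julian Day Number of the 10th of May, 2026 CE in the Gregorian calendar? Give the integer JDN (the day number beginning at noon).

JDN 2400001 is 17 November 1858 CE (Gregorian), MJD 0; the target day is +61170 days from there, so JDN = 2461171.

2461171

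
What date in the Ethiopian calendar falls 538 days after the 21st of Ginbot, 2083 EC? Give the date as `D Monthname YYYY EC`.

8 Hidar 2085 EC

Counting 538 days forward from JDN 2484931 reaches JDN 2485469, which is 8 Hidar 2085 EC.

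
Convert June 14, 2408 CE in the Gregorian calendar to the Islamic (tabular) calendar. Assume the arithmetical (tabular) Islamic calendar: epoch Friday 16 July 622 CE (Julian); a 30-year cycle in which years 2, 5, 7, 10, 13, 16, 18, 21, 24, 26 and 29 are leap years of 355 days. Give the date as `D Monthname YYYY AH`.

19 Ramadan 1841 AH

Julian Day Number of the source date = 2600729.
Converting JDN 2600729 to the tabular Islamic calendar gives 19 Ramadan 1841 AH.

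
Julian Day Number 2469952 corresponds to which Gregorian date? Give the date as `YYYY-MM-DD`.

2050-05-25

JDN 2451545 is 1 Jan 2000; 2469952 is +18407 days from there.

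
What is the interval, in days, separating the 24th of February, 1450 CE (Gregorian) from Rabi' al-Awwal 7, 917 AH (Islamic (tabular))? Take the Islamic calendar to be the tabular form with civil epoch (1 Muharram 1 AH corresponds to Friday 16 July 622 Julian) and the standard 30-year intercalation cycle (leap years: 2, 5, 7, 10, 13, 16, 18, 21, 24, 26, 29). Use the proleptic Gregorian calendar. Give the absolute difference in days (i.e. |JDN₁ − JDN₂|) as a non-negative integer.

First date → JDN 2250716; second date → JDN 2273105.
The interval is |2250716 − 2273105| = 22389 days.

22389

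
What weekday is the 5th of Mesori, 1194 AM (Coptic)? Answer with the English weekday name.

This is JDN 2261107 (7 August 1478 Gregorian).
2261107 ≡ 2 (mod 7); counting from Monday = 0 gives Wednesday.

Wednesday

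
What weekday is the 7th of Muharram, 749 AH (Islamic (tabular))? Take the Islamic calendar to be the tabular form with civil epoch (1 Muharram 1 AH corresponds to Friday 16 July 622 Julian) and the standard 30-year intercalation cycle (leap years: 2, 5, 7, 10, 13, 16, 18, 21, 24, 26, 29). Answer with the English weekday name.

Equivalently 15 April 1348 Gregorian, JDN 2213512.
Since JDN mod 7 = 0 (0 = Monday), the day is Monday.

Monday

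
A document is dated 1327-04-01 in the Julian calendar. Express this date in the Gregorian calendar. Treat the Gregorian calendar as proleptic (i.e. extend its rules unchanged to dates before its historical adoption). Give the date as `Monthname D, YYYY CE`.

April 9, 1327 CE

The Julian–Gregorian offset here is 8 days (Julian trailing).
1 April 1327 Julian + 8 days → 9 April 1327 Gregorian.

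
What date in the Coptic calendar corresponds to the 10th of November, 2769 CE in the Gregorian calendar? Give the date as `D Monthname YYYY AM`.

25 Paopi 2486 AM

Both dates share Julian Day Number 2732730; in the Coptic calendar that is 25 Paopi 2486 AM.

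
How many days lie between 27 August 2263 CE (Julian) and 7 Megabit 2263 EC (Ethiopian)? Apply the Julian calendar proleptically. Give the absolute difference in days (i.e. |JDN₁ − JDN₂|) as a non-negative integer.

2745

First date → JDN 2547857; second date → JDN 2550602.
The interval is |2547857 − 2550602| = 2745 days.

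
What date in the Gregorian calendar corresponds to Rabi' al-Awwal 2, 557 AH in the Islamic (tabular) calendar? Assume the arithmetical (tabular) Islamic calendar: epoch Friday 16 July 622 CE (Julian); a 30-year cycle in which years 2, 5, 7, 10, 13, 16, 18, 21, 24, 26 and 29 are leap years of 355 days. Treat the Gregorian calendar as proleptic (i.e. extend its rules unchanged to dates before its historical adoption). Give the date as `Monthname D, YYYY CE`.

February 26, 1162 CE

Both dates share Julian Day Number 2145528; in the Gregorian calendar that is 26 February 1162 CE.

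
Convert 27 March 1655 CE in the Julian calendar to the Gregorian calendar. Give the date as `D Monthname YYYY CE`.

At this point the Julian calendar is 10 days behind the Gregorian.
27 March 1655 Julian + 10 days → 6 April 1655 Gregorian.

6 April 1655 CE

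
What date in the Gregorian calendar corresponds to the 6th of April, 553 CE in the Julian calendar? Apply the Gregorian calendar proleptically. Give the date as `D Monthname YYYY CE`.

8 April 553 CE

At this point the Julian calendar is 2 days behind the Gregorian.
6 April 553 Julian + 2 days → 8 April 553 Gregorian.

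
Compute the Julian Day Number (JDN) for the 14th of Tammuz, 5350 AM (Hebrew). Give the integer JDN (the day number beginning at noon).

2301992

Equivalently 16 July 1590 (Gregorian).
JDN 2400001 is 17 November 1858 CE (Gregorian), MJD 0; the target day is −98009 days from there, so JDN = 2301992.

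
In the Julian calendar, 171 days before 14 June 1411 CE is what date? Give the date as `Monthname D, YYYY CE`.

Counting 171 days back from JDN 2236590 reaches JDN 2236419, which is December 25, 1410 CE.

December 25, 1410 CE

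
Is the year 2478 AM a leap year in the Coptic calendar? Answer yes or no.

no

2478 mod 4 = 2; in the Coptic calendar a year is leap when year mod 4 = 3, so it is a common year.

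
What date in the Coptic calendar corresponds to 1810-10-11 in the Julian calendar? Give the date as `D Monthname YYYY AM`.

Julian Day Number of the source date = 2382444.
Converting JDN 2382444 to the Coptic calendar gives 14 Paopi 1527 AM.

14 Paopi 1527 AM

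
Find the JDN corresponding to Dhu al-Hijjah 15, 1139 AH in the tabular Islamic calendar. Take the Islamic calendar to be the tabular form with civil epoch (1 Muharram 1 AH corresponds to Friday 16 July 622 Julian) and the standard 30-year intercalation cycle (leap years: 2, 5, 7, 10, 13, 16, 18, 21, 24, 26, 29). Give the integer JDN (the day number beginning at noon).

In the Gregorian calendar the same day is 3 August 1727.
JDN 2299161 is 15 October 1582 CE (Gregorian); the target day is +52887 days from there, so JDN = 2352048.

2352048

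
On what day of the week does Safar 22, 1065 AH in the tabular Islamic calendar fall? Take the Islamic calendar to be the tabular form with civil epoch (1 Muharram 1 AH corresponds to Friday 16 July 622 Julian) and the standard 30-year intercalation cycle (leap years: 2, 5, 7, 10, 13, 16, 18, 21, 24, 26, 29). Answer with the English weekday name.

Friday

Equivalently 1 January 1655 Gregorian, JDN 2325537.
2325537 ≡ 4 (mod 7); counting from Monday = 0 gives Friday.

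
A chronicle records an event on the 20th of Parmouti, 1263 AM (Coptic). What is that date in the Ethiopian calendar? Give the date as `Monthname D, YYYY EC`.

Miyazya 20, 1539 EC

Julian Day Number of the source date = 2286204.
Converting JDN 2286204 to the Ethiopian calendar gives 20 Miyazya 1539 EC.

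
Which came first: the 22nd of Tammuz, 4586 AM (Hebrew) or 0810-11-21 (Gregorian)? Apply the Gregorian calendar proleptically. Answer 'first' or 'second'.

second

Converting both to JDN: 2022936 vs 2017231; the smaller is the second.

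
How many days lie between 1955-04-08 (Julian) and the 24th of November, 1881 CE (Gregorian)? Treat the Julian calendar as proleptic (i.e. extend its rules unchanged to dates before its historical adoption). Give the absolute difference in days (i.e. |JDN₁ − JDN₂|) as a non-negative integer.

26810

JDN of the first date = 2435219.
JDN of the second date = 2408409.
|2408409 − 2435219| = 26810.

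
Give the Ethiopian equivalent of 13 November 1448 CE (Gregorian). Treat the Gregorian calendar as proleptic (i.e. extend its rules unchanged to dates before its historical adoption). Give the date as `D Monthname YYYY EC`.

8 Hidar 1441 EC

Julian Day Number of the source date = 2250248.
Converting JDN 2250248 to the Ethiopian calendar gives 8 Hidar 1441 EC.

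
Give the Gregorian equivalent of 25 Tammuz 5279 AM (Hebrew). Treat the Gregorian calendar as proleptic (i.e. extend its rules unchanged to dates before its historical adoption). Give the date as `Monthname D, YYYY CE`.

Julian Day Number of the source date = 2276047.
Converting JDN 2276047 to the Gregorian calendar gives 4 July 1519 CE.

July 4, 1519 CE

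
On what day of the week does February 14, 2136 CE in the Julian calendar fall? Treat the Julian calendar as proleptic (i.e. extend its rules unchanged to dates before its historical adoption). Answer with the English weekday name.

Equivalently 28 February 2136 Gregorian, JDN 2501276.
Since JDN mod 7 = 1 (0 = Monday), the day is Tuesday.

Tuesday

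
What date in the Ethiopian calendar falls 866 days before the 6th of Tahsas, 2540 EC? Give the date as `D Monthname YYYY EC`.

26 Hamle 2537 EC

JDN of the 6th of Tahsas, 2540 EC = 2651686.
2651686 − 866 = 2650820.
JDN 2650820 in the Ethiopian calendar is 26 Hamle 2537 EC.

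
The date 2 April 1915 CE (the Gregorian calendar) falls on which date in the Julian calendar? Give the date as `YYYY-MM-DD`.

1915-03-20

At this point the Julian calendar is 13 days behind the Gregorian.
2 April 1915 Gregorian − 13 days → 20 March 1915 Julian.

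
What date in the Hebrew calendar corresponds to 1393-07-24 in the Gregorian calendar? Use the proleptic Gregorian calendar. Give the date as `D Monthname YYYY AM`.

6 Av 5153 AM

Julian Day Number of the source date = 2230048.
Converting JDN 2230048 to the Hebrew calendar gives 6 Av 5153 AM.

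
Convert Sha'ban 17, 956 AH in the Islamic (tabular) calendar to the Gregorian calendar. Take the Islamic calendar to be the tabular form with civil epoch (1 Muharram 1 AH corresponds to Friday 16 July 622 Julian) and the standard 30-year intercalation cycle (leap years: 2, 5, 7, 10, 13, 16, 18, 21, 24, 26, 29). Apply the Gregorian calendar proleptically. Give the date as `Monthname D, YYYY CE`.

Julian Day Number of the source date = 2287083.
Converting JDN 2287083 to the Gregorian calendar gives 20 September 1549 CE.

September 20, 1549 CE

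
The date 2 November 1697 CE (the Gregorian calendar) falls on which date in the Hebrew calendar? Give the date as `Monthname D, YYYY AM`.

Both dates share Julian Day Number 2341183; in the Hebrew calendar that is 18 Cheshvan 5458 AM.

Cheshvan 18, 5458 AM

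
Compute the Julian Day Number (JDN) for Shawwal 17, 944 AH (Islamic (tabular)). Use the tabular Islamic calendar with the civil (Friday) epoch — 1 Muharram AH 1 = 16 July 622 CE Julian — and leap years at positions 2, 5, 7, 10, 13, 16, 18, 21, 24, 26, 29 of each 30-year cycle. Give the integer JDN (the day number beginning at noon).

2282890

In the proleptic Gregorian calendar the same day is 29 March 1538.
JDN 2299161 is 15 October 1582 CE (Gregorian); the target day is −16271 days from there, so JDN = 2282890.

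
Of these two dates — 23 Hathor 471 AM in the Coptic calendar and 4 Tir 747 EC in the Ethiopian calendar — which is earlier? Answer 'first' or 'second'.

Converting both to JDN: 1996779 vs 1996820; the smaller is the first.

first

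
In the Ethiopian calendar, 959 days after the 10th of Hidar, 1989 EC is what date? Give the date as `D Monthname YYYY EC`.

The starting date is JDN 2450407; 2450407 + 959 = 2451366.
JDN 2451366 corresponds to 29 Sene 1991 EC.

29 Sene 1991 EC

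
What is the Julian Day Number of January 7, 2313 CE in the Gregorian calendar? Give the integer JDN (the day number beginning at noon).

2565872

JDN 2400001 is 17 November 1858 CE (Gregorian), MJD 0; the target day is +165871 days from there, so JDN = 2565872.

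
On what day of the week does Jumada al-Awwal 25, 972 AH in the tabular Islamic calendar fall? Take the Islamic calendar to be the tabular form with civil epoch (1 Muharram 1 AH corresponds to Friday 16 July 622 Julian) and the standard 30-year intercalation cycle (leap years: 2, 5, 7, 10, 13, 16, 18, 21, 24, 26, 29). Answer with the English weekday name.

Friday

Equivalently 8 January 1565 Gregorian, JDN 2292672.
Since JDN mod 7 = 4 (0 = Monday), the day is Friday.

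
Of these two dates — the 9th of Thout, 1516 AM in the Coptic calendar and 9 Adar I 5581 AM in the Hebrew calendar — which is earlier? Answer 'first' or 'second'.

first

The two dates have Julian Day Numbers 2378392 and 2386208 respectively.
Since 2378392 < 2386208, the first date comes first.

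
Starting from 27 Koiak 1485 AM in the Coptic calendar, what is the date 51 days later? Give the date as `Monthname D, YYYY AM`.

JDN of 27 Koiak 1485 AM = 2367177.
2367177 + 51 = 2367228.
JDN 2367228 in the Coptic calendar is Meshir 18, 1485 AM.

Meshir 18, 1485 AM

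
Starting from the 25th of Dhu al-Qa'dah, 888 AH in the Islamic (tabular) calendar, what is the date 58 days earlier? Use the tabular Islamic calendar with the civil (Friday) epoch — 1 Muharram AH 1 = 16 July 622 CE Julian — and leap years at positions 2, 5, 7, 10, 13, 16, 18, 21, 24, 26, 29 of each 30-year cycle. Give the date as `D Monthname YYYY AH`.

26 Ramadan 888 AH

JDN of the 25th of Dhu al-Qa'dah, 888 AH = 2263082.
2263082 − 58 = 2263024.
JDN 2263024 in the tabular Islamic calendar is 26 Ramadan 888 AH.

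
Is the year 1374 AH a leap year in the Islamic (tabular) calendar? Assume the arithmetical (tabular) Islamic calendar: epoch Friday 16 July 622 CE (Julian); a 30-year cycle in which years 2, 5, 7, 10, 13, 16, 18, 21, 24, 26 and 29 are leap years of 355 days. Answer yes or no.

yes

Year 1374 AH is year 24 of its 30-year cycle; leap positions are 2, 5, 7, 10, 13, 16, 18, 21, 24, 26, 29, so it is a leap year (355 days).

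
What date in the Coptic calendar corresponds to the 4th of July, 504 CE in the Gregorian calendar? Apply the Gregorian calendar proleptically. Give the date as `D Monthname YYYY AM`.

8 Epip 220 AM

Both dates share Julian Day Number 1905327; in the Coptic calendar that is 8 Epip 220 AM.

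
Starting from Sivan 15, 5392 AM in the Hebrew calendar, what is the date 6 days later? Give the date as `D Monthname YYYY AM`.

The starting date is JDN 2317291; 2317291 + 6 = 2317297.
JDN 2317297 corresponds to 21 Sivan 5392 AM.

21 Sivan 5392 AM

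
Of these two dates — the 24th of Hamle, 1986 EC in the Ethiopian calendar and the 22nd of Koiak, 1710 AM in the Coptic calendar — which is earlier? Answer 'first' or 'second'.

second

Converting both to JDN: 2449565 vs 2449353; the smaller is the second.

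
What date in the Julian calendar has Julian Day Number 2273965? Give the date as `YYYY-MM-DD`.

1513-10-11

JDN 2273965 is 21 October 1513 in the proleptic Gregorian calendar.
In the Julian calendar that day is 1513-10-11.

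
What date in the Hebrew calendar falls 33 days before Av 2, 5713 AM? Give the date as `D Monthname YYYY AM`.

28 Sivan 5713 AM

The starting date is JDN 2434573; 2434573 − 33 = 2434540.
JDN 2434540 corresponds to 28 Sivan 5713 AM.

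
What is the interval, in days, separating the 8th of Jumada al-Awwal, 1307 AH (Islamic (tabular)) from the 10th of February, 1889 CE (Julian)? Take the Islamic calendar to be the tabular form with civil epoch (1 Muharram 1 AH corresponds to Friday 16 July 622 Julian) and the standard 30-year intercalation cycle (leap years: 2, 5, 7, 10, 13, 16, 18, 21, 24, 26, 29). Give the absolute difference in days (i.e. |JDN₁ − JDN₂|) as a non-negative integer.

First date → JDN 2411368; second date → JDN 2411056.
The interval is |2411368 − 2411056| = 312 days.

312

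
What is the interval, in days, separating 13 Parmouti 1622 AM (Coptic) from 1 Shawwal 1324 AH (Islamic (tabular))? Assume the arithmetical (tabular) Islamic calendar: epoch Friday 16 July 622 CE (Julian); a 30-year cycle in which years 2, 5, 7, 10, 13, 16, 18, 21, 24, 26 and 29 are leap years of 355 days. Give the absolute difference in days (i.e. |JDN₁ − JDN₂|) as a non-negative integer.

211

First date → JDN 2417322; second date → JDN 2417533.
The interval is |2417322 − 2417533| = 211 days.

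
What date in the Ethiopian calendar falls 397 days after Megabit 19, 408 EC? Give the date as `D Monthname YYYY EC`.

Counting 397 days forward from JDN 1873076 reaches JDN 1873473, which is 21 Miyazya 409 EC.

21 Miyazya 409 EC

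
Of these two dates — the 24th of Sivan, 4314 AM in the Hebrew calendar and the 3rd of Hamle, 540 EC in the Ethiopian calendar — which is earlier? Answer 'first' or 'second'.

second

The two dates have Julian Day Numbers 1923568 and 1921393 respectively.
Since 1921393 < 1923568, the second date comes first.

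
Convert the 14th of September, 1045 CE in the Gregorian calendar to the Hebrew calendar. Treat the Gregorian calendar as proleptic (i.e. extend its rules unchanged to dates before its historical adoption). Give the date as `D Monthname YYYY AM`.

Both dates share Julian Day Number 2102995; in the Hebrew calendar that is 24 Elul 4805 AM.

24 Elul 4805 AM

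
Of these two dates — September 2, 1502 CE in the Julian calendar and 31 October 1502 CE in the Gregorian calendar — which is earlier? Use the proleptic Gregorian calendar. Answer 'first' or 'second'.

first

First date → JDN 2269908; second date → JDN 2269957.
JDN 2269908 < JDN 2269957, so the first date is earlier.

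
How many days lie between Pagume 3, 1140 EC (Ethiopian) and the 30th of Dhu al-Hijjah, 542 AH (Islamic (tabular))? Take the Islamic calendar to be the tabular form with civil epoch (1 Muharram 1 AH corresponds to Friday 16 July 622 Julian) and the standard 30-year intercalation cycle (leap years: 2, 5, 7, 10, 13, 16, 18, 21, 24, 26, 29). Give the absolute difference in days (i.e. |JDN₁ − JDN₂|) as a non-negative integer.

JDN of the first date = 2140603.
JDN of the second date = 2140506.
|2140506 − 2140603| = 97.

97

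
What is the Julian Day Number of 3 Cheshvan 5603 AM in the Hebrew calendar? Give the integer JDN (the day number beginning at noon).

2394116

Equivalently 7 October 1842 (Gregorian).
JDN 2400001 is 17 November 1858 CE (Gregorian), MJD 0; the target day is −5885 days from there, so JDN = 2394116.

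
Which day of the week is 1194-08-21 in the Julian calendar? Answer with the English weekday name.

This is JDN 2157399 (28 August 1194 Gregorian).
Since JDN mod 7 = 6 (0 = Monday), the day is Sunday.

Sunday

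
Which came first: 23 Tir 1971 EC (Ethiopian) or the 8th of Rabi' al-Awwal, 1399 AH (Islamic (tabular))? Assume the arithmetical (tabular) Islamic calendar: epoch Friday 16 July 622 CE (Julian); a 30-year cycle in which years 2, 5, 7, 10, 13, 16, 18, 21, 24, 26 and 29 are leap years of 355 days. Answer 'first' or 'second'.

first

The two dates have Julian Day Numbers 2443905 and 2443911 respectively.
Since 2443905 < 2443911, the first date comes first.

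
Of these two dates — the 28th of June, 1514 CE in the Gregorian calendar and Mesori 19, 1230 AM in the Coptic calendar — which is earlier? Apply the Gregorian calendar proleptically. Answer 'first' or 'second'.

first

Converting both to JDN: 2274215 vs 2274270; the smaller is the first.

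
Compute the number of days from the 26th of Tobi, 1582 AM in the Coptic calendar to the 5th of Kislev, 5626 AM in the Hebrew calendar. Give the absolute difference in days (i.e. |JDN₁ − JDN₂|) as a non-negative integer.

First date → JDN 2402635; second date → JDN 2402564.
The interval is |2402635 − 2402564| = 71 days.

71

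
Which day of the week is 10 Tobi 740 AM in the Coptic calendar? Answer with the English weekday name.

In the proleptic Gregorian calendar this is 12 January 1024 (JDN 2095079).
Since JDN mod 7 = 0 (0 = Monday), the day is Monday.

Monday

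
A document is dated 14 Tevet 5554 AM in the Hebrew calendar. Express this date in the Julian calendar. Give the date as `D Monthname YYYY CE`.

The source date corresponds to 17 December 1793 in the Gregorian calendar (JDN 2376291).
That day falls on 6 December 1793 CE in the Julian calendar.

6 December 1793 CE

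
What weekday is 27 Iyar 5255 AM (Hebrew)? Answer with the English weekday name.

This is JDN 2267247 (30 May 1495 Gregorian).
Since JDN mod 7 = 3 (0 = Monday), the day is Thursday.

Thursday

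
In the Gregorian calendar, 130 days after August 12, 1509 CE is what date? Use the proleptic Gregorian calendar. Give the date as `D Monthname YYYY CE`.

20 December 1509 CE

Counting 130 days forward from JDN 2272434 reaches JDN 2272564, which is 20 December 1509 CE.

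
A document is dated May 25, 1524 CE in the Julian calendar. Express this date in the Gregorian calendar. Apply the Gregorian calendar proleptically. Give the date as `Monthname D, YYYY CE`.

For dates in this range the Gregorian date is 10 days ahead of the Julian.
25 May 1524 Julian + 10 days → 4 June 1524 Gregorian.

June 4, 1524 CE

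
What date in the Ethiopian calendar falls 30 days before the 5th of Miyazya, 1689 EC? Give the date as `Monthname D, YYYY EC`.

Megabit 5, 1689 EC

JDN of the 5th of Miyazya, 1689 EC = 2340977.
2340977 − 30 = 2340947.
JDN 2340947 in the Ethiopian calendar is Megabit 5, 1689 EC.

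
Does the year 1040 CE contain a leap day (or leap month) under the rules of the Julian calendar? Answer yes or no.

yes

1040 mod 4 = 0, so it is a leap year in the Julian calendar.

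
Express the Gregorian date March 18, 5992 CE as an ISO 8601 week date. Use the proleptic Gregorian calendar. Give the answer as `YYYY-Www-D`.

The weekday is Wednesday (ISO weekday 3).
That Wednesday belongs to ISO week 12 of ISO year 5992.

5992-W12-3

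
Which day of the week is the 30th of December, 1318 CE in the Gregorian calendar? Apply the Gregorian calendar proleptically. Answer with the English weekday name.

Since JDN mod 7 = 4 (0 = Monday), the day is Friday.

Friday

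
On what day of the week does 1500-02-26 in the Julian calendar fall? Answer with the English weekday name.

Wednesday

In the proleptic Gregorian calendar this is 7 March 1500 (JDN 2268989).
2268989 ≡ 2 (mod 7); counting from Monday = 0 gives Wednesday.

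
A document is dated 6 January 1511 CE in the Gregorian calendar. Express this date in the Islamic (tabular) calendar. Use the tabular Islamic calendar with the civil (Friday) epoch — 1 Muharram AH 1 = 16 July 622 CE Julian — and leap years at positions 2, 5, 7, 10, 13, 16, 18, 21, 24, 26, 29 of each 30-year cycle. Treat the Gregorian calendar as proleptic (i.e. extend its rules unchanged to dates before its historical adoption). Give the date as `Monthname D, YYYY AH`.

Julian Day Number of the source date = 2272946.
Converting JDN 2272946 to the tabular Islamic calendar gives 26 Ramadan 916 AH.

Ramadan 26, 916 AH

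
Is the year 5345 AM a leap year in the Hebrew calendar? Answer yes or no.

Hebrew year 5345 is year 6 of its 19-year Metonic cycle; leap years are at positions 3, 6, 8, 11, 14, 17, 19, so it is a leap year (13 months).

yes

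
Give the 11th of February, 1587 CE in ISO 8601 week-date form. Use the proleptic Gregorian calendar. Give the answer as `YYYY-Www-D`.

The weekday is Wednesday (ISO weekday 3).
That Wednesday belongs to ISO week 7 of ISO year 1587.

1587-W07-3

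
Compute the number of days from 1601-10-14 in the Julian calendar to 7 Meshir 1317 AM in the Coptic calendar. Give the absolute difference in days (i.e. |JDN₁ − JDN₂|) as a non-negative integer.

255

First date → JDN 2306110; second date → JDN 2305855.
The interval is |2306110 − 2305855| = 255 days.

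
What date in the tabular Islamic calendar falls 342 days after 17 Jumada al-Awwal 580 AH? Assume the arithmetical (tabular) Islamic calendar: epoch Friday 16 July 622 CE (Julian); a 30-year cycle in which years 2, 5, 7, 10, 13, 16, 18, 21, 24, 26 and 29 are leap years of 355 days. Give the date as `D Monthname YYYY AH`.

JDN of 17 Jumada al-Awwal 580 AH = 2153752.
2153752 + 342 = 2154094.
JDN 2154094 in the tabular Islamic calendar is 4 Jumada al-Awwal 581 AH.

4 Jumada al-Awwal 581 AH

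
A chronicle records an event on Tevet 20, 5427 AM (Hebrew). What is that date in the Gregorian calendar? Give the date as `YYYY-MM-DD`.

1667-01-16

Both dates share Julian Day Number 2329935; in the Gregorian calendar that is 16 January 1667 CE.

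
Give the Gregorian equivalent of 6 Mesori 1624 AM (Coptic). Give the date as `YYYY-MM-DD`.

Both dates share Julian Day Number 2418166; in the Gregorian calendar that is 12 August 1908 CE.

1908-08-12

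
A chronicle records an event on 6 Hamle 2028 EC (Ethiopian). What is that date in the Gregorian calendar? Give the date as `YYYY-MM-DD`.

Julian Day Number of the source date = 2464888.
Converting JDN 2464888 to the Gregorian calendar gives 13 July 2036 CE.

2036-07-13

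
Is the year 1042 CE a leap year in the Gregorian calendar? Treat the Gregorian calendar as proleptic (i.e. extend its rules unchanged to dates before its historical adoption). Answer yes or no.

no

1042 is not divisible by 4, so it is a common year.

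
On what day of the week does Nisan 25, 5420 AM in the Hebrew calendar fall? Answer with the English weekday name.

Tuesday

Equivalently 6 April 1660 Gregorian, JDN 2327459.
2327459 ≡ 1 (mod 7); counting from Monday = 0 gives Tuesday.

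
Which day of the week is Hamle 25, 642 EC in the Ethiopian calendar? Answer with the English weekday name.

Equivalently 22 July 650 Gregorian, JDN 1958670.
JDN 1958670 mod 7 = 0, and JDN 0 was a Monday, so this is a Monday.

Monday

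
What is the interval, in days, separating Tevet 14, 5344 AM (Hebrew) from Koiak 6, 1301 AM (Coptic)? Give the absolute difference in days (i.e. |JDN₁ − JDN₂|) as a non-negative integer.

First date → JDN 2299601; second date → JDN 2299950.
The interval is |2299601 − 2299950| = 349 days.

349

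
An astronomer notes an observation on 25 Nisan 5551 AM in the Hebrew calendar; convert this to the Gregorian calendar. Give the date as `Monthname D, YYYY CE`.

April 29, 1791 CE

Julian Day Number of the source date = 2375328.
Converting JDN 2375328 to the Gregorian calendar gives 29 April 1791 CE.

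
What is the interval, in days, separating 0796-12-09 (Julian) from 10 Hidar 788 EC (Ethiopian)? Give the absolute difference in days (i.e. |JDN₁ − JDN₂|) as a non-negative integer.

JDN of the first date = 2012140.
JDN of the second date = 2011742.
|2011742 − 2012140| = 398.

398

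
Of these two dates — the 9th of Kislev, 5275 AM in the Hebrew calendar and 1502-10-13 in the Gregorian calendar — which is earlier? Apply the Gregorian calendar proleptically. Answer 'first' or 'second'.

second

The two dates have Julian Day Numbers 2274377 and 2269939 respectively.
Since 2269939 < 2274377, the second date comes first.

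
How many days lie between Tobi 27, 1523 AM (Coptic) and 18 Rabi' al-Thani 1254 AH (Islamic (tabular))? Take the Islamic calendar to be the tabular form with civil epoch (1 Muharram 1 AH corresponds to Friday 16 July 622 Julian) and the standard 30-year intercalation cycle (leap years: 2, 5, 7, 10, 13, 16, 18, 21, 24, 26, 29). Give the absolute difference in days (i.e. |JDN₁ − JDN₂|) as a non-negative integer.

JDN of the first date = 2381086.
JDN of the second date = 2392567.
|2392567 − 2381086| = 11481.

11481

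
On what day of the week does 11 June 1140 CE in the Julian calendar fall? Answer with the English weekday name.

Tuesday

In the proleptic Gregorian calendar this is 18 June 1140 (JDN 2137605).
Since JDN mod 7 = 1 (0 = Monday), the day is Tuesday.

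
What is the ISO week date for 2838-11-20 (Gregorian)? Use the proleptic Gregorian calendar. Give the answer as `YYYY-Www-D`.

2838-W46-6

The weekday is Saturday (ISO weekday 6).
That Saturday belongs to ISO week 46 of ISO year 2838.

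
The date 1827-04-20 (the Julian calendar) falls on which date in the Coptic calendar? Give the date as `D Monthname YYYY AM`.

25 Parmouti 1543 AM

The source date corresponds to 2 May 1827 in the Gregorian calendar (JDN 2388479).
That day falls on 25 Parmouti 1543 AM in the Coptic calendar.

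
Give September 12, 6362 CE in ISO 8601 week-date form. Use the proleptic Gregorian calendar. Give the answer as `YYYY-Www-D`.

6362-W37-3

The weekday is Wednesday (ISO weekday 3).
That Wednesday belongs to ISO week 37 of ISO year 6362.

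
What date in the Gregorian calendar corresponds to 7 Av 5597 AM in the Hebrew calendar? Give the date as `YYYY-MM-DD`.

1837-08-08

Julian Day Number of the source date = 2392230.
Converting JDN 2392230 to the Gregorian calendar gives 8 August 1837 CE.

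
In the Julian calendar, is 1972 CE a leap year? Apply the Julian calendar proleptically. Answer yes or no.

1972 mod 4 = 0, so it is a leap year in the Julian calendar.

yes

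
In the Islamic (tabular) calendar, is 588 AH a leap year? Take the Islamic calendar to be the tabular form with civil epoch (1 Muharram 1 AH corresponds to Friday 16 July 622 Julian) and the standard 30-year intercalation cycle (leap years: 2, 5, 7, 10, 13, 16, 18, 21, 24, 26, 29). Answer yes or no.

Year 588 AH is year 18 of its 30-year cycle; leap positions are 2, 5, 7, 10, 13, 16, 18, 21, 24, 26, 29, so it is a leap year (355 days).

yes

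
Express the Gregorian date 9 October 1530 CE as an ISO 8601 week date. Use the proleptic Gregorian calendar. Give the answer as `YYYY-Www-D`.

1530-W41-4

The weekday is Thursday (ISO weekday 4).
That Thursday belongs to ISO week 41 of ISO year 1530.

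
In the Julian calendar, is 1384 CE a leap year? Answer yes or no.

yes

1384 mod 4 = 0, so it is a leap year in the Julian calendar.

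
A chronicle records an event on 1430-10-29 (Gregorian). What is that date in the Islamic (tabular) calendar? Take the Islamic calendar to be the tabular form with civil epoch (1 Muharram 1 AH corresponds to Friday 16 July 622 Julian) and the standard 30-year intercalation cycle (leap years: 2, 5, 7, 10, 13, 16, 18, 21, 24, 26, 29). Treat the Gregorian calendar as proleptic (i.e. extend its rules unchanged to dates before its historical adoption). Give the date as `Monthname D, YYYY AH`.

Julian Day Number of the source date = 2243658.
Converting JDN 2243658 to the tabular Islamic calendar gives 2 Safar 834 AH.

Safar 2, 834 AH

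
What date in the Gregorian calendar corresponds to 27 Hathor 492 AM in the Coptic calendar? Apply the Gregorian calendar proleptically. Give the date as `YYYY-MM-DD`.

Both dates share Julian Day Number 2004454; in the Gregorian calendar that is 28 November 775 CE.

0775-11-28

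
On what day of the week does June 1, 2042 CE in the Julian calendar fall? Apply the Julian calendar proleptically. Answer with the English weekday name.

Saturday

This is JDN 2467050 (14 June 2042 Gregorian).
Since JDN mod 7 = 5 (0 = Monday), the day is Saturday.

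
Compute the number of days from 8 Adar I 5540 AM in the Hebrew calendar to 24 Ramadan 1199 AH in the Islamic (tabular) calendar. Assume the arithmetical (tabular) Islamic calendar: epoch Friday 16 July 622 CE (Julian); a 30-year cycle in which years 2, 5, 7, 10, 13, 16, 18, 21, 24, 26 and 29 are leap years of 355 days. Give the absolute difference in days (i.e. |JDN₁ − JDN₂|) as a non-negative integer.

JDN of the first date = 2371236.
JDN of the second date = 2373230.
|2373230 − 2371236| = 1994.

1994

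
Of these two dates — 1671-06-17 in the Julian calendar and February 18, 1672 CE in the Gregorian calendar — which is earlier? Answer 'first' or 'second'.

The two dates have Julian Day Numbers 2331558 and 2331794 respectively.
Since 2331558 < 2331794, the first date comes first.

first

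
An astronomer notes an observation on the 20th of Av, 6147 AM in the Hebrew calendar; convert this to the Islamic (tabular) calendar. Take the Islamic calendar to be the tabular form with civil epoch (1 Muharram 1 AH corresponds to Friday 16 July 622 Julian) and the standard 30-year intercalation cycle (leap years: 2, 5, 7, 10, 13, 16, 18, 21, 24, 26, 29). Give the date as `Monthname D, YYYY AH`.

Julian Day Number of the source date = 2593110.
Converting JDN 2593110 to the tabular Islamic calendar gives 19 Rabi' al-Awwal 1820 AH.

Rabi' al-Awwal 19, 1820 AH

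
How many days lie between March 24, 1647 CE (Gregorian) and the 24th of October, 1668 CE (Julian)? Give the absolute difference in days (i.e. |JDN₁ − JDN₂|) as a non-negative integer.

JDN of the first date = 2322697.
JDN of the second date = 2330592.
|2330592 − 2322697| = 7895.

7895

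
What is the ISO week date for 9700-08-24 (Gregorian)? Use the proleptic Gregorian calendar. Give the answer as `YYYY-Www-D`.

The weekday is Tuesday (ISO weekday 2).
That Tuesday belongs to ISO week 34 of ISO year 9700.

9700-W34-2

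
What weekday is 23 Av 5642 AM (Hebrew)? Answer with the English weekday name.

In the Gregorian calendar this is 8 August 1882 (JDN 2408666).
Since JDN mod 7 = 1 (0 = Monday), the day is Tuesday.

Tuesday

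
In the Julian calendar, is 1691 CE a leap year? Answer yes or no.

1691 mod 4 = 3, so it is a common year in the Julian calendar.

no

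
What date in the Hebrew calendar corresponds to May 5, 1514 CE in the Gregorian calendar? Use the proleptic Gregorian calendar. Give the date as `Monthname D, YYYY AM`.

Both dates share Julian Day Number 2274161; in the Hebrew calendar that is 29 Nisan 5274 AM.

Nisan 29, 5274 AM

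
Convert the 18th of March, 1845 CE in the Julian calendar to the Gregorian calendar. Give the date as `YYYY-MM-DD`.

1845-03-30

The Julian–Gregorian offset here is 12 days (Julian trailing).
18 March 1845 Julian + 12 days → 30 March 1845 Gregorian.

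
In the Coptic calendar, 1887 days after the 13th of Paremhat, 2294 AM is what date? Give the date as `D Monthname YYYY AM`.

14 Pashons 2299 AM

JDN of the 13th of Paremhat, 2294 AM = 2662740.
2662740 + 1887 = 2664627.
JDN 2664627 in the Coptic calendar is 14 Pashons 2299 AM.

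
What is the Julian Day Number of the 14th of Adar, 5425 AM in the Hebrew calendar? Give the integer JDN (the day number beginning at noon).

2329249

Equivalently 1 March 1665 (Gregorian).
JDN 2451545 is 1 January 2000 CE (Gregorian); the target day is −122296 days from there, so JDN = 2329249.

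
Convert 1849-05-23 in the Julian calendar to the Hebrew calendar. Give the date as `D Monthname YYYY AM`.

Both dates share Julian Day Number 2396548; in the Hebrew calendar that is 14 Sivan 5609 AM.

14 Sivan 5609 AM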